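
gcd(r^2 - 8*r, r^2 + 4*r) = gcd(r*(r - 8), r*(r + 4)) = r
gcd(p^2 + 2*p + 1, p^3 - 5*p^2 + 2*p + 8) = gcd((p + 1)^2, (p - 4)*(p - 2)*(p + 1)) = p + 1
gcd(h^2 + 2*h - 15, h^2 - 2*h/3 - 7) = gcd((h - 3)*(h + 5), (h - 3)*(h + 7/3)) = h - 3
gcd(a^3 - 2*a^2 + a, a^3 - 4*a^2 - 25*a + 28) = a - 1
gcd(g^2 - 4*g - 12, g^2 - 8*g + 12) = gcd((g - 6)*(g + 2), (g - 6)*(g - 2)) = g - 6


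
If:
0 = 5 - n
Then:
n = 5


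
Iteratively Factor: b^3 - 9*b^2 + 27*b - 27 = (b - 3)*(b^2 - 6*b + 9) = (b - 3)^2*(b - 3)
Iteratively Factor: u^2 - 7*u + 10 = (u - 2)*(u - 5)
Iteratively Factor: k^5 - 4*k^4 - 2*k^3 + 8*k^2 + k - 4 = (k - 1)*(k^4 - 3*k^3 - 5*k^2 + 3*k + 4) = (k - 4)*(k - 1)*(k^3 + k^2 - k - 1) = (k - 4)*(k - 1)*(k + 1)*(k^2 - 1) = (k - 4)*(k - 1)^2*(k + 1)*(k + 1)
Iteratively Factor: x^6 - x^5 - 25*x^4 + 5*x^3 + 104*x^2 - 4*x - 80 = (x + 4)*(x^5 - 5*x^4 - 5*x^3 + 25*x^2 + 4*x - 20) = (x - 1)*(x + 4)*(x^4 - 4*x^3 - 9*x^2 + 16*x + 20) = (x - 1)*(x + 1)*(x + 4)*(x^3 - 5*x^2 - 4*x + 20) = (x - 5)*(x - 1)*(x + 1)*(x + 4)*(x^2 - 4) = (x - 5)*(x - 2)*(x - 1)*(x + 1)*(x + 4)*(x + 2)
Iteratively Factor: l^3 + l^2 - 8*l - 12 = (l - 3)*(l^2 + 4*l + 4) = (l - 3)*(l + 2)*(l + 2)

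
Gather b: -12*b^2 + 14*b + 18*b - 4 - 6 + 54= -12*b^2 + 32*b + 44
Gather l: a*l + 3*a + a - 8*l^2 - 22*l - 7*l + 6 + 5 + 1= 4*a - 8*l^2 + l*(a - 29) + 12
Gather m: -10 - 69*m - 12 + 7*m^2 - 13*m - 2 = 7*m^2 - 82*m - 24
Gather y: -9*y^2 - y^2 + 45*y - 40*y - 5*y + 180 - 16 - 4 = 160 - 10*y^2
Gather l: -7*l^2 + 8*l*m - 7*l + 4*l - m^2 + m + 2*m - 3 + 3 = -7*l^2 + l*(8*m - 3) - m^2 + 3*m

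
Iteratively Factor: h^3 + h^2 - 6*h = (h + 3)*(h^2 - 2*h) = h*(h + 3)*(h - 2)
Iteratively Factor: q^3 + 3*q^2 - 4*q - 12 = (q - 2)*(q^2 + 5*q + 6) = (q - 2)*(q + 2)*(q + 3)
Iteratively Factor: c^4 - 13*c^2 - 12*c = (c + 3)*(c^3 - 3*c^2 - 4*c) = c*(c + 3)*(c^2 - 3*c - 4) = c*(c - 4)*(c + 3)*(c + 1)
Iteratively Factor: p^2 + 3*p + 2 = (p + 2)*(p + 1)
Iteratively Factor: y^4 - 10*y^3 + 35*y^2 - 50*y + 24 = (y - 1)*(y^3 - 9*y^2 + 26*y - 24) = (y - 2)*(y - 1)*(y^2 - 7*y + 12) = (y - 4)*(y - 2)*(y - 1)*(y - 3)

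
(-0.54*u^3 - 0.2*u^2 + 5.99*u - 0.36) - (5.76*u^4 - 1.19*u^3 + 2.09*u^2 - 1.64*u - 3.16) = -5.76*u^4 + 0.65*u^3 - 2.29*u^2 + 7.63*u + 2.8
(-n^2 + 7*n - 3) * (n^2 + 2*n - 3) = -n^4 + 5*n^3 + 14*n^2 - 27*n + 9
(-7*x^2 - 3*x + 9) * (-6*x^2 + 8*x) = 42*x^4 - 38*x^3 - 78*x^2 + 72*x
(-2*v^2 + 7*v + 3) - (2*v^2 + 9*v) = -4*v^2 - 2*v + 3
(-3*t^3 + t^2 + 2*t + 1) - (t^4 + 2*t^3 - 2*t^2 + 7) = -t^4 - 5*t^3 + 3*t^2 + 2*t - 6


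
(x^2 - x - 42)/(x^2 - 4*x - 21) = (x + 6)/(x + 3)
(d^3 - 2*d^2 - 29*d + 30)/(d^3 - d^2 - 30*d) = (d - 1)/d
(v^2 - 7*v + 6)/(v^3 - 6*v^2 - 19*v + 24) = (v - 6)/(v^2 - 5*v - 24)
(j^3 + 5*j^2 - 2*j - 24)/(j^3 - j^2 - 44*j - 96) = (j - 2)/(j - 8)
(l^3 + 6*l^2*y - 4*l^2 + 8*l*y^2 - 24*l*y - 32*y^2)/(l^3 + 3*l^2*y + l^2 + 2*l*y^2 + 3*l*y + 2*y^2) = (l^2 + 4*l*y - 4*l - 16*y)/(l^2 + l*y + l + y)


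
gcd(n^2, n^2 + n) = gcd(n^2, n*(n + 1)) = n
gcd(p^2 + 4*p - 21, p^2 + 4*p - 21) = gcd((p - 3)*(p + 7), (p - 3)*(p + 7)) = p^2 + 4*p - 21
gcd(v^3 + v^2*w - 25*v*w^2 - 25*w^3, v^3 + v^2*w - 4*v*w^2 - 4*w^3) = v + w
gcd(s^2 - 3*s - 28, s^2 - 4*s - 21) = s - 7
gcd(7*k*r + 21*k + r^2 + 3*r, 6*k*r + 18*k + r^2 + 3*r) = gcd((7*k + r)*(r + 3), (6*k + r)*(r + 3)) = r + 3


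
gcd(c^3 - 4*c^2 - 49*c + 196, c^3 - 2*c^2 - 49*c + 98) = c^2 - 49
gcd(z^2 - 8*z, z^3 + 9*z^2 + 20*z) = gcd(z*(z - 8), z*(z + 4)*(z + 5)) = z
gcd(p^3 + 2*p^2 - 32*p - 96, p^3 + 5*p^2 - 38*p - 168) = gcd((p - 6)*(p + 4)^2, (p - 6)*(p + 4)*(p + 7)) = p^2 - 2*p - 24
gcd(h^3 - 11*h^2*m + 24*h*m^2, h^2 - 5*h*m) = h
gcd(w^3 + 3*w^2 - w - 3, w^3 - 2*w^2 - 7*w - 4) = w + 1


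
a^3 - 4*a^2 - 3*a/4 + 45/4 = (a - 3)*(a - 5/2)*(a + 3/2)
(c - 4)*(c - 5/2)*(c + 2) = c^3 - 9*c^2/2 - 3*c + 20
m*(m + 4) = m^2 + 4*m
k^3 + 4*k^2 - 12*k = k*(k - 2)*(k + 6)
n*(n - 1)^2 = n^3 - 2*n^2 + n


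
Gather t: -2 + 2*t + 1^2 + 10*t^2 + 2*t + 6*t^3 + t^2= 6*t^3 + 11*t^2 + 4*t - 1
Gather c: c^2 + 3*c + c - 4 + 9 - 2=c^2 + 4*c + 3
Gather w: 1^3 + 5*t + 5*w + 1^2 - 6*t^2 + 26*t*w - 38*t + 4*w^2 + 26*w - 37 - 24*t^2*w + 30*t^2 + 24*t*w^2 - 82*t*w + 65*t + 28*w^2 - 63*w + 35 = 24*t^2 + 32*t + w^2*(24*t + 32) + w*(-24*t^2 - 56*t - 32)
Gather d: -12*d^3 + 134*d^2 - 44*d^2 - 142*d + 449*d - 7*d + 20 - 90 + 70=-12*d^3 + 90*d^2 + 300*d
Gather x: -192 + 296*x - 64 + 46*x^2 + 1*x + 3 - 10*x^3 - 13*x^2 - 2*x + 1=-10*x^3 + 33*x^2 + 295*x - 252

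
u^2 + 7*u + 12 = (u + 3)*(u + 4)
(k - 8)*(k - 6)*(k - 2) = k^3 - 16*k^2 + 76*k - 96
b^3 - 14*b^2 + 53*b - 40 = (b - 8)*(b - 5)*(b - 1)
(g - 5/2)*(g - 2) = g^2 - 9*g/2 + 5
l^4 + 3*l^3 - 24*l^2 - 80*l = l*(l - 5)*(l + 4)^2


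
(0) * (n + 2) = 0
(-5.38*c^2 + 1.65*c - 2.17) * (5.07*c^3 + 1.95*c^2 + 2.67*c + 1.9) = -27.2766*c^5 - 2.1255*c^4 - 22.149*c^3 - 10.048*c^2 - 2.6589*c - 4.123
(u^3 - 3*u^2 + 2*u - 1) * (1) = u^3 - 3*u^2 + 2*u - 1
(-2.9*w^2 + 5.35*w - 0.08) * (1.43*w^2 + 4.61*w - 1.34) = -4.147*w^4 - 5.7185*w^3 + 28.4351*w^2 - 7.5378*w + 0.1072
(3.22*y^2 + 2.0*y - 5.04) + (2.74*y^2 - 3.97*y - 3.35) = 5.96*y^2 - 1.97*y - 8.39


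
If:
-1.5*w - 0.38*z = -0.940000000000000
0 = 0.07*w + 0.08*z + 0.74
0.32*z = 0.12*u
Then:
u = -33.57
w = 3.82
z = -12.59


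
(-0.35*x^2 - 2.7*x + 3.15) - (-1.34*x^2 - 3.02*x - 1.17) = 0.99*x^2 + 0.32*x + 4.32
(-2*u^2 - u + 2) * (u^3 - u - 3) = -2*u^5 - u^4 + 4*u^3 + 7*u^2 + u - 6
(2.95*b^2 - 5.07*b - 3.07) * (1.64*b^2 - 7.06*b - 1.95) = 4.838*b^4 - 29.1418*b^3 + 25.0069*b^2 + 31.5607*b + 5.9865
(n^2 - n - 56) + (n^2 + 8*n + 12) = 2*n^2 + 7*n - 44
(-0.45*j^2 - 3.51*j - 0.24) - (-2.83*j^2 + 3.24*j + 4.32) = 2.38*j^2 - 6.75*j - 4.56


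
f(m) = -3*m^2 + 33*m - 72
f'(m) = 33 - 6*m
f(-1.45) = -126.16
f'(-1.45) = 41.70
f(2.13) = -15.32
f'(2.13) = 20.22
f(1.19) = -36.98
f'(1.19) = 25.86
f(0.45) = -57.76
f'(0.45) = 30.30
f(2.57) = -7.00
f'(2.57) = 17.58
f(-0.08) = -74.66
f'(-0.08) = 33.48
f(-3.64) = -231.87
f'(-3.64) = 54.84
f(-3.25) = -210.94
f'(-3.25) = 52.50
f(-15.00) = -1242.00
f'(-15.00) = 123.00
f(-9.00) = -612.00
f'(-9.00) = 87.00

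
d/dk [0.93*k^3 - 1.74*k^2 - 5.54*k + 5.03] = 2.79*k^2 - 3.48*k - 5.54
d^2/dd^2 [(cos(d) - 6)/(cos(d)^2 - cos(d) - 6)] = (9*sin(d)^4*cos(d) - 23*sin(d)^4 + 166*sin(d)^2 + 77*cos(d)/2 + 15*cos(3*d) - cos(5*d)/2 - 47)/(sin(d)^2 + cos(d) + 5)^3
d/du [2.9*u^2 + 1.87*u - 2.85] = 5.8*u + 1.87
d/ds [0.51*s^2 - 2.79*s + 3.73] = 1.02*s - 2.79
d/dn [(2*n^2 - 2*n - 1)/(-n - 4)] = (-2*n^2 - 16*n + 7)/(n^2 + 8*n + 16)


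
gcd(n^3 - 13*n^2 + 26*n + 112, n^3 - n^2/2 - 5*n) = n + 2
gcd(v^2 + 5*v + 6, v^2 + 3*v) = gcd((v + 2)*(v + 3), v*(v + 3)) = v + 3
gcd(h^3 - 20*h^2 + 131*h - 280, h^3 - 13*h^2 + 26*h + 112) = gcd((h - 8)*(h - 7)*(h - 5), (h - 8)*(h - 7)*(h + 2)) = h^2 - 15*h + 56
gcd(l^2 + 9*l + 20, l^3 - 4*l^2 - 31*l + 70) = l + 5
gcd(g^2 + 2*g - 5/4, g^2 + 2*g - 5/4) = g^2 + 2*g - 5/4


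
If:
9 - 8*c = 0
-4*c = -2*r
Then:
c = 9/8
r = 9/4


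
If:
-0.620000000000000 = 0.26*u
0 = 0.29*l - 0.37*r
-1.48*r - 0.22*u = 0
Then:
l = 0.45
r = 0.35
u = -2.38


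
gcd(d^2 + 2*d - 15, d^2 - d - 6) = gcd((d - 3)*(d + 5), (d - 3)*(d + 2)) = d - 3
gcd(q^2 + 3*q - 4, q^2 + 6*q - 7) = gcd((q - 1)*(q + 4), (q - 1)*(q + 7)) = q - 1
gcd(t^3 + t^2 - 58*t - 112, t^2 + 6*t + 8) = t + 2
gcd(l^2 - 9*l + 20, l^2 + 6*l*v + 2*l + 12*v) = 1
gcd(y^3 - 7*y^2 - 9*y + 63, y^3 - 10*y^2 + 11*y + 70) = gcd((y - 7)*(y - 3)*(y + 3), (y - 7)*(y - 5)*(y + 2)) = y - 7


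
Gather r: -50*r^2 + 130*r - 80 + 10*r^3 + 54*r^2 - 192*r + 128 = 10*r^3 + 4*r^2 - 62*r + 48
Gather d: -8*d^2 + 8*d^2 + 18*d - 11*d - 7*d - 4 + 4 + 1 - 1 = 0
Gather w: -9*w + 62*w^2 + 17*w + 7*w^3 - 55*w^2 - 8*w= 7*w^3 + 7*w^2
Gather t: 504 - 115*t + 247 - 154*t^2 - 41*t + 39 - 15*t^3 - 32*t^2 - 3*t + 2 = -15*t^3 - 186*t^2 - 159*t + 792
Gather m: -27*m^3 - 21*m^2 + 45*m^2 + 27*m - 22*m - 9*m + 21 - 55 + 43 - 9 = -27*m^3 + 24*m^2 - 4*m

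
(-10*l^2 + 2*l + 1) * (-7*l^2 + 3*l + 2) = 70*l^4 - 44*l^3 - 21*l^2 + 7*l + 2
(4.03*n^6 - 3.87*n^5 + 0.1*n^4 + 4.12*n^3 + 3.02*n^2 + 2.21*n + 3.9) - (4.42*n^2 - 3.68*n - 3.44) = 4.03*n^6 - 3.87*n^5 + 0.1*n^4 + 4.12*n^3 - 1.4*n^2 + 5.89*n + 7.34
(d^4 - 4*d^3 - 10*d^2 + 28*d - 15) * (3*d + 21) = 3*d^5 + 9*d^4 - 114*d^3 - 126*d^2 + 543*d - 315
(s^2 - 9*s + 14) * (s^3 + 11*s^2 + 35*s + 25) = s^5 + 2*s^4 - 50*s^3 - 136*s^2 + 265*s + 350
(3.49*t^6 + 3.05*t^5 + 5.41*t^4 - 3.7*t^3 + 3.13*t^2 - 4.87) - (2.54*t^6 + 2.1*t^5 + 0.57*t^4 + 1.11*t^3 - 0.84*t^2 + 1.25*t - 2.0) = 0.95*t^6 + 0.95*t^5 + 4.84*t^4 - 4.81*t^3 + 3.97*t^2 - 1.25*t - 2.87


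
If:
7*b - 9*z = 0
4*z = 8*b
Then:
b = 0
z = 0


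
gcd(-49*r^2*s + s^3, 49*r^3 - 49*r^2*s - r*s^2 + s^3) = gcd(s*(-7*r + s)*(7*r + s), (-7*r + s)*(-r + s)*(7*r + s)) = 49*r^2 - s^2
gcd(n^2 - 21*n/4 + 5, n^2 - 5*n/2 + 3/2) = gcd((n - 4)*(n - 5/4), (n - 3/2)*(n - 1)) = 1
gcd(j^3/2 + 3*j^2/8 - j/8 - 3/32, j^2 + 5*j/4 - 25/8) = 1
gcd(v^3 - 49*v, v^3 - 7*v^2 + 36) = 1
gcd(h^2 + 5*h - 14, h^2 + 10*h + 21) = h + 7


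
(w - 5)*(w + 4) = w^2 - w - 20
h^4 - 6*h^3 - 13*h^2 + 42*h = h*(h - 7)*(h - 2)*(h + 3)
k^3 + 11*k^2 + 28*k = k*(k + 4)*(k + 7)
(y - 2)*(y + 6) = y^2 + 4*y - 12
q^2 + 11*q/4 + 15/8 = (q + 5/4)*(q + 3/2)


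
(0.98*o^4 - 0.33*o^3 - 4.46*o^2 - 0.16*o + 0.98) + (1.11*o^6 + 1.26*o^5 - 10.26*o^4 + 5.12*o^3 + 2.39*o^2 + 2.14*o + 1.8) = 1.11*o^6 + 1.26*o^5 - 9.28*o^4 + 4.79*o^3 - 2.07*o^2 + 1.98*o + 2.78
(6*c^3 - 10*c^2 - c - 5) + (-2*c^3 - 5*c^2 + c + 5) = 4*c^3 - 15*c^2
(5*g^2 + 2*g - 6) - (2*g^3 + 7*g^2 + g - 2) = -2*g^3 - 2*g^2 + g - 4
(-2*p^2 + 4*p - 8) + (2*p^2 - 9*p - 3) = -5*p - 11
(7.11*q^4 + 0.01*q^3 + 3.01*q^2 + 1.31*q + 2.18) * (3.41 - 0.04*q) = -0.2844*q^5 + 24.2447*q^4 - 0.0863*q^3 + 10.2117*q^2 + 4.3799*q + 7.4338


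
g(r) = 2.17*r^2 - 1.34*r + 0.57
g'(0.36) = 0.22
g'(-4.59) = -21.26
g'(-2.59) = -12.58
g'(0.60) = 1.26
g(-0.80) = 3.03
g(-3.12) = 25.87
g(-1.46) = 7.15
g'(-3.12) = -14.88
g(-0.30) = 1.17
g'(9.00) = 37.72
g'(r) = 4.34*r - 1.34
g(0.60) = 0.55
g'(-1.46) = -7.68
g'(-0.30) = -2.64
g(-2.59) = 18.60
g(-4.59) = 52.44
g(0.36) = 0.37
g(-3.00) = 24.12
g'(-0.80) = -4.81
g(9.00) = 164.28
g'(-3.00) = -14.36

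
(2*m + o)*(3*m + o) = 6*m^2 + 5*m*o + o^2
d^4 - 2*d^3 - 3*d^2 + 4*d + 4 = (d - 2)^2*(d + 1)^2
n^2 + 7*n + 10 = (n + 2)*(n + 5)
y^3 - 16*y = y*(y - 4)*(y + 4)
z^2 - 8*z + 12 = (z - 6)*(z - 2)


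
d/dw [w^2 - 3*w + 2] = 2*w - 3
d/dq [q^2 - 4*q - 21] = 2*q - 4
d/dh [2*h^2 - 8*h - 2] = 4*h - 8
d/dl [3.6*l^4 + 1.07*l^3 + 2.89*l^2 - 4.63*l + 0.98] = 14.4*l^3 + 3.21*l^2 + 5.78*l - 4.63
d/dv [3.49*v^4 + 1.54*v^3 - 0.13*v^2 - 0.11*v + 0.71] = 13.96*v^3 + 4.62*v^2 - 0.26*v - 0.11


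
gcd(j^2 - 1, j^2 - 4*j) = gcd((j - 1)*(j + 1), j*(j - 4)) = 1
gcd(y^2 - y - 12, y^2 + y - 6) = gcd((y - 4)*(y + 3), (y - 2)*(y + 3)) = y + 3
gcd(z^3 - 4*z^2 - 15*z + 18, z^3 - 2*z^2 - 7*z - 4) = 1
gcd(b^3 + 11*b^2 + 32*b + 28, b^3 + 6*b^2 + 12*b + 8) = b^2 + 4*b + 4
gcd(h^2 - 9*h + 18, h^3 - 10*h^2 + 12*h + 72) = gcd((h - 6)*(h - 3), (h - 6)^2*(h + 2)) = h - 6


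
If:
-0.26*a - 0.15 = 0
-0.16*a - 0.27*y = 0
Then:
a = -0.58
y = 0.34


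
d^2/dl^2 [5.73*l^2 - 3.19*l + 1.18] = 11.4600000000000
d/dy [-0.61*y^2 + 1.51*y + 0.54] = 1.51 - 1.22*y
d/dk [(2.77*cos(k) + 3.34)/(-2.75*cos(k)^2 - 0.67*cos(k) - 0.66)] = (7.6175*sin(k)^2 - 18.37*cos(k) - 8.0271)*sin(k)/(2.75*cos(k)^2 + 0.67*cos(k) + 0.66)^2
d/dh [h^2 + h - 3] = 2*h + 1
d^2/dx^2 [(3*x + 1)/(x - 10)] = 62/(x - 10)^3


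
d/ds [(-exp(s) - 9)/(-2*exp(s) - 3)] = -15*exp(s)/(2*exp(s) + 3)^2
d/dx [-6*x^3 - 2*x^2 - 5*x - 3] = -18*x^2 - 4*x - 5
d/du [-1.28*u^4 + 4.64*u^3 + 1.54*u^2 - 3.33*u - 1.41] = -5.12*u^3 + 13.92*u^2 + 3.08*u - 3.33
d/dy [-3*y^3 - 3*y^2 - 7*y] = -9*y^2 - 6*y - 7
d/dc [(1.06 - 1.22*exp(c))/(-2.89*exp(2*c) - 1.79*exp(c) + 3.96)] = (-3.5258*exp(2*c) + 6.1268*exp(c) - 2.9338)*exp(c)/(8.3521*exp(4*c) + 10.3462*exp(3*c) - 19.6847*exp(2*c) - 14.1768*exp(c) + 15.6816)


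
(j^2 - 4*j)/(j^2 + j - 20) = j/(j + 5)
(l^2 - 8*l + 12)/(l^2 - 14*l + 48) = (l - 2)/(l - 8)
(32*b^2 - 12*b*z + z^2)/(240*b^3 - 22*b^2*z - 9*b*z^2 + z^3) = (-4*b + z)/(-30*b^2 - b*z + z^2)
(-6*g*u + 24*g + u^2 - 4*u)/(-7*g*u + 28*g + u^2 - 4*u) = (-6*g + u)/(-7*g + u)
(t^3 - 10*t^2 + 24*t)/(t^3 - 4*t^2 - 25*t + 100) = t*(t - 6)/(t^2 - 25)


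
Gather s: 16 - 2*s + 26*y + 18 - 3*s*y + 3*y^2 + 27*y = s*(-3*y - 2) + 3*y^2 + 53*y + 34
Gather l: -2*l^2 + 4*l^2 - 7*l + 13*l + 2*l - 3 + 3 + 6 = 2*l^2 + 8*l + 6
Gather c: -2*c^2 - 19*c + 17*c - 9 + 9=-2*c^2 - 2*c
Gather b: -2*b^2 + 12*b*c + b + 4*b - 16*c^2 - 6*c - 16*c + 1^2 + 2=-2*b^2 + b*(12*c + 5) - 16*c^2 - 22*c + 3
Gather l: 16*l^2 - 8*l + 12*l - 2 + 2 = 16*l^2 + 4*l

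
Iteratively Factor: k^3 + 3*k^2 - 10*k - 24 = (k + 4)*(k^2 - k - 6) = (k + 2)*(k + 4)*(k - 3)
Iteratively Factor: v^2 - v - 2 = (v - 2)*(v + 1)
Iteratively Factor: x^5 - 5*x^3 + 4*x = (x - 1)*(x^4 + x^3 - 4*x^2 - 4*x) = (x - 2)*(x - 1)*(x^3 + 3*x^2 + 2*x) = (x - 2)*(x - 1)*(x + 2)*(x^2 + x) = (x - 2)*(x - 1)*(x + 1)*(x + 2)*(x)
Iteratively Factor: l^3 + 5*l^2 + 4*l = (l + 4)*(l^2 + l) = (l + 1)*(l + 4)*(l)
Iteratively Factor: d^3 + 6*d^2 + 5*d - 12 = (d + 4)*(d^2 + 2*d - 3) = (d - 1)*(d + 4)*(d + 3)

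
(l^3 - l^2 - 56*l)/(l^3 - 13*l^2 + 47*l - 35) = l*(l^2 - l - 56)/(l^3 - 13*l^2 + 47*l - 35)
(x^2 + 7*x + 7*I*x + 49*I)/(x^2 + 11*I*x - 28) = (x + 7)/(x + 4*I)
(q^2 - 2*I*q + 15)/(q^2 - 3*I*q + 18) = (q - 5*I)/(q - 6*I)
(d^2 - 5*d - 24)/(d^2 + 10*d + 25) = (d^2 - 5*d - 24)/(d^2 + 10*d + 25)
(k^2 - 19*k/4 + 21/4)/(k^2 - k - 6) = (k - 7/4)/(k + 2)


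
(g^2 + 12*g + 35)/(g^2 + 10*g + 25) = (g + 7)/(g + 5)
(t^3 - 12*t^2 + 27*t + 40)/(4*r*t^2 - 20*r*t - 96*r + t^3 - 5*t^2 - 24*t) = (t^2 - 4*t - 5)/(4*r*t + 12*r + t^2 + 3*t)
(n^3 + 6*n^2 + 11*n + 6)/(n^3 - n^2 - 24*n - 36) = (n + 1)/(n - 6)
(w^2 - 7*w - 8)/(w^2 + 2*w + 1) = (w - 8)/(w + 1)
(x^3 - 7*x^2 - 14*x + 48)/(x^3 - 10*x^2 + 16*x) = (x + 3)/x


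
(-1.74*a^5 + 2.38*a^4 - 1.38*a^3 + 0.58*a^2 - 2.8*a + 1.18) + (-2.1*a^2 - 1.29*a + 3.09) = -1.74*a^5 + 2.38*a^4 - 1.38*a^3 - 1.52*a^2 - 4.09*a + 4.27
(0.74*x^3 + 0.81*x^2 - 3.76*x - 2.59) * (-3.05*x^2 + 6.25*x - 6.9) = -2.257*x^5 + 2.1545*x^4 + 11.4245*x^3 - 21.1895*x^2 + 9.7565*x + 17.871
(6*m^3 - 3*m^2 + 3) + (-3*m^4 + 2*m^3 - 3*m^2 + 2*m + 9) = -3*m^4 + 8*m^3 - 6*m^2 + 2*m + 12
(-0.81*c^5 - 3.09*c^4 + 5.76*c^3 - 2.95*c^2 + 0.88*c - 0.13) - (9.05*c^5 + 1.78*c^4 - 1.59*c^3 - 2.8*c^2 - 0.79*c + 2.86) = -9.86*c^5 - 4.87*c^4 + 7.35*c^3 - 0.15*c^2 + 1.67*c - 2.99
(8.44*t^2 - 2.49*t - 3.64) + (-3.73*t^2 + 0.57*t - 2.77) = 4.71*t^2 - 1.92*t - 6.41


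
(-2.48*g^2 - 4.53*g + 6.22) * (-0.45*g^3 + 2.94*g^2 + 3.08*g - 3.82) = 1.116*g^5 - 5.2527*g^4 - 23.7556*g^3 + 13.808*g^2 + 36.4622*g - 23.7604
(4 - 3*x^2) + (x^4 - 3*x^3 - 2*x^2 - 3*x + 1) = x^4 - 3*x^3 - 5*x^2 - 3*x + 5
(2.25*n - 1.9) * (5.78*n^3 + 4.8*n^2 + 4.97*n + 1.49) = 13.005*n^4 - 0.182*n^3 + 2.0625*n^2 - 6.0905*n - 2.831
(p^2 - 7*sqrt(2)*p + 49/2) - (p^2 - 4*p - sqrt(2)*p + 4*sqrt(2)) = -6*sqrt(2)*p + 4*p - 4*sqrt(2) + 49/2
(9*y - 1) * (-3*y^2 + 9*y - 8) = -27*y^3 + 84*y^2 - 81*y + 8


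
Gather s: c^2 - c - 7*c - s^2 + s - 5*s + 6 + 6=c^2 - 8*c - s^2 - 4*s + 12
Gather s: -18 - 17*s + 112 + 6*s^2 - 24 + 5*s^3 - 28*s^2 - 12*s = 5*s^3 - 22*s^2 - 29*s + 70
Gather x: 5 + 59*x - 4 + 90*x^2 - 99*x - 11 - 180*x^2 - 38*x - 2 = -90*x^2 - 78*x - 12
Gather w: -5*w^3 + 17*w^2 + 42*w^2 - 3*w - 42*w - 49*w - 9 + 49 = -5*w^3 + 59*w^2 - 94*w + 40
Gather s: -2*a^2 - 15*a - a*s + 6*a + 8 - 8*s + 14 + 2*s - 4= -2*a^2 - 9*a + s*(-a - 6) + 18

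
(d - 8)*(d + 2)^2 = d^3 - 4*d^2 - 28*d - 32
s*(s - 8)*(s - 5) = s^3 - 13*s^2 + 40*s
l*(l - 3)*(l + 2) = l^3 - l^2 - 6*l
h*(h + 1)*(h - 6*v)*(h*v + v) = h^4*v - 6*h^3*v^2 + 2*h^3*v - 12*h^2*v^2 + h^2*v - 6*h*v^2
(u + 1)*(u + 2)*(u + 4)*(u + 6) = u^4 + 13*u^3 + 56*u^2 + 92*u + 48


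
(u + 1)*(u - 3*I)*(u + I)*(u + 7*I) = u^4 + u^3 + 5*I*u^3 + 17*u^2 + 5*I*u^2 + 17*u + 21*I*u + 21*I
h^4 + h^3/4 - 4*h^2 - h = h*(h - 2)*(h + 1/4)*(h + 2)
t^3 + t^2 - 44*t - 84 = (t - 7)*(t + 2)*(t + 6)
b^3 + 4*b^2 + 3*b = b*(b + 1)*(b + 3)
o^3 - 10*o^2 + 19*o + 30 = (o - 6)*(o - 5)*(o + 1)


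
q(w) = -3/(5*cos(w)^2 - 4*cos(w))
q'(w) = -3*(10*sin(w)*cos(w) - 4*sin(w))/(5*cos(w)^2 - 4*cos(w))^2 = 6*(2 - 5*cos(w))*sin(w)/((5*cos(w) - 4)^2*cos(w)^2)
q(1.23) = 3.85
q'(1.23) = 3.07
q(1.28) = 4.08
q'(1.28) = 6.01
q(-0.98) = 4.43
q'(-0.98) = 8.54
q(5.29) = 4.33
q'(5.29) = 7.63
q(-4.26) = -1.11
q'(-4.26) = 3.09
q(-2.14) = -0.83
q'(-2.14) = -1.82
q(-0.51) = -9.45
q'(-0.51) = 68.71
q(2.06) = -1.01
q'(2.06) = 2.59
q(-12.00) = -16.21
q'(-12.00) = -208.69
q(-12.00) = -16.21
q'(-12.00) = -208.69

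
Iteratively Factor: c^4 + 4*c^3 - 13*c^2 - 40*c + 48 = (c - 3)*(c^3 + 7*c^2 + 8*c - 16) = (c - 3)*(c + 4)*(c^2 + 3*c - 4) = (c - 3)*(c - 1)*(c + 4)*(c + 4)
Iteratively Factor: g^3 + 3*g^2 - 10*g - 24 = (g + 4)*(g^2 - g - 6) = (g - 3)*(g + 4)*(g + 2)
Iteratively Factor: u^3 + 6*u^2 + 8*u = (u + 2)*(u^2 + 4*u) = (u + 2)*(u + 4)*(u)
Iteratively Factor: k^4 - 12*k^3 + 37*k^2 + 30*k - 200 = (k - 5)*(k^3 - 7*k^2 + 2*k + 40) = (k - 5)*(k + 2)*(k^2 - 9*k + 20) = (k - 5)^2*(k + 2)*(k - 4)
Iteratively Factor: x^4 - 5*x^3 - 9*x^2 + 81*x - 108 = (x - 3)*(x^3 - 2*x^2 - 15*x + 36) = (x - 3)^2*(x^2 + x - 12) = (x - 3)^3*(x + 4)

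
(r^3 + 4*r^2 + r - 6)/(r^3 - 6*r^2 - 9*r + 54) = (r^2 + r - 2)/(r^2 - 9*r + 18)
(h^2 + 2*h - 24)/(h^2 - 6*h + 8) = (h + 6)/(h - 2)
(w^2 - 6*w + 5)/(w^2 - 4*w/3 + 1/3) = 3*(w - 5)/(3*w - 1)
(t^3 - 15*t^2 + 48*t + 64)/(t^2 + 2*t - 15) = (t^3 - 15*t^2 + 48*t + 64)/(t^2 + 2*t - 15)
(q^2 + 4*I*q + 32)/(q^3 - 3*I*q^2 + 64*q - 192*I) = (q - 4*I)/(q^2 - 11*I*q - 24)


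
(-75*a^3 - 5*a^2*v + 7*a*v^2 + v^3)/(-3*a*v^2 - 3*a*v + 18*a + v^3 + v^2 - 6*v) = (25*a^2 + 10*a*v + v^2)/(v^2 + v - 6)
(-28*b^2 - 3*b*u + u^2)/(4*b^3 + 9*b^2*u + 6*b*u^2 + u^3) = (-7*b + u)/(b^2 + 2*b*u + u^2)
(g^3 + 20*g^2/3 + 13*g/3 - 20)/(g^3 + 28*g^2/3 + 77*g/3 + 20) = (3*g - 4)/(3*g + 4)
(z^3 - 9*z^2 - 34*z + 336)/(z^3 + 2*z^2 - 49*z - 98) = (z^2 - 2*z - 48)/(z^2 + 9*z + 14)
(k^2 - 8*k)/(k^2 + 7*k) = (k - 8)/(k + 7)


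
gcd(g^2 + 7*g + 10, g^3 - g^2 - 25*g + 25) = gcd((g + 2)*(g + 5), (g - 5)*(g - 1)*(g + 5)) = g + 5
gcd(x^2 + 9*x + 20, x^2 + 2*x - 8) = x + 4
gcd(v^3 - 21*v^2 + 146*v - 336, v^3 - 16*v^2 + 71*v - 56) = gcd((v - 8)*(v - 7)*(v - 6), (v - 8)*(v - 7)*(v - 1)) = v^2 - 15*v + 56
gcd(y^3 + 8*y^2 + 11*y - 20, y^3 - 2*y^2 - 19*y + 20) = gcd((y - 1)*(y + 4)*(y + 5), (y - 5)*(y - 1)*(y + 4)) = y^2 + 3*y - 4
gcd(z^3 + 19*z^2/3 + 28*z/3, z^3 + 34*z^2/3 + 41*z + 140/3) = z^2 + 19*z/3 + 28/3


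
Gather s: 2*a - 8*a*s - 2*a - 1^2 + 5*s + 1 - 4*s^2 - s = -4*s^2 + s*(4 - 8*a)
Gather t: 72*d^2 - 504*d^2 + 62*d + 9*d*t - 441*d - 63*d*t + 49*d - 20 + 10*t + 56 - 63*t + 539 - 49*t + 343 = -432*d^2 - 330*d + t*(-54*d - 102) + 918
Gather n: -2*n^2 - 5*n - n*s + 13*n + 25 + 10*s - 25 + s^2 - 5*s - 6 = -2*n^2 + n*(8 - s) + s^2 + 5*s - 6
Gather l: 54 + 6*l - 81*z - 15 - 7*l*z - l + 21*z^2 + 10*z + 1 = l*(5 - 7*z) + 21*z^2 - 71*z + 40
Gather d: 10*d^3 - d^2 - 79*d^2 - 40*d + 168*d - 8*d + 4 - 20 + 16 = 10*d^3 - 80*d^2 + 120*d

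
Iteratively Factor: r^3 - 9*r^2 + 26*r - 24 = (r - 3)*(r^2 - 6*r + 8) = (r - 3)*(r - 2)*(r - 4)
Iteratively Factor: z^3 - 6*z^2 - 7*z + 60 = (z - 4)*(z^2 - 2*z - 15) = (z - 5)*(z - 4)*(z + 3)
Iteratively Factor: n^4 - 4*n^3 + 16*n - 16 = (n + 2)*(n^3 - 6*n^2 + 12*n - 8) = (n - 2)*(n + 2)*(n^2 - 4*n + 4) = (n - 2)^2*(n + 2)*(n - 2)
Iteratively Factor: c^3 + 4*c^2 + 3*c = (c + 3)*(c^2 + c) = (c + 1)*(c + 3)*(c)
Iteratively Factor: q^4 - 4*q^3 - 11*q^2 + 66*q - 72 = (q - 3)*(q^3 - q^2 - 14*q + 24) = (q - 3)^2*(q^2 + 2*q - 8) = (q - 3)^2*(q - 2)*(q + 4)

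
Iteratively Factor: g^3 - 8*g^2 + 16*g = (g)*(g^2 - 8*g + 16) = g*(g - 4)*(g - 4)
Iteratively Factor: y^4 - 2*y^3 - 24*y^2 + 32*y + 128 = (y + 2)*(y^3 - 4*y^2 - 16*y + 64) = (y + 2)*(y + 4)*(y^2 - 8*y + 16) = (y - 4)*(y + 2)*(y + 4)*(y - 4)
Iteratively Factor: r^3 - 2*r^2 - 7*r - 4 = (r + 1)*(r^2 - 3*r - 4) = (r - 4)*(r + 1)*(r + 1)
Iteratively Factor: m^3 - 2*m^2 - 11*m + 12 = (m - 1)*(m^2 - m - 12) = (m - 1)*(m + 3)*(m - 4)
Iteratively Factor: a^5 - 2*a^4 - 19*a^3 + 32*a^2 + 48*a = (a + 4)*(a^4 - 6*a^3 + 5*a^2 + 12*a) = a*(a + 4)*(a^3 - 6*a^2 + 5*a + 12) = a*(a + 1)*(a + 4)*(a^2 - 7*a + 12) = a*(a - 4)*(a + 1)*(a + 4)*(a - 3)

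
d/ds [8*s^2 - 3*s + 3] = 16*s - 3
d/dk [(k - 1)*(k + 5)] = 2*k + 4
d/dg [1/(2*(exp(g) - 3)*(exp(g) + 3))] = -exp(2*g)/(exp(4*g) - 18*exp(2*g) + 81)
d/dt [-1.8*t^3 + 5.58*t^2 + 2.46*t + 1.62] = -5.4*t^2 + 11.16*t + 2.46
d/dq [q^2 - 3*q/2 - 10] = 2*q - 3/2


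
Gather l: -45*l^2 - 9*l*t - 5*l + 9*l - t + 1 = -45*l^2 + l*(4 - 9*t) - t + 1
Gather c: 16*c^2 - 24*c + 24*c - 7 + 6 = 16*c^2 - 1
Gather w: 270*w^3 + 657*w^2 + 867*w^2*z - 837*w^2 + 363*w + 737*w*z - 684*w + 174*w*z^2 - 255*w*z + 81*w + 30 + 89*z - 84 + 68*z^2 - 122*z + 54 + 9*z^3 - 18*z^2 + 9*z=270*w^3 + w^2*(867*z - 180) + w*(174*z^2 + 482*z - 240) + 9*z^3 + 50*z^2 - 24*z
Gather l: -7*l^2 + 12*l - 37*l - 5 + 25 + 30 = -7*l^2 - 25*l + 50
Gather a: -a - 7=-a - 7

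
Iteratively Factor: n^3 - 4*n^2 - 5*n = (n - 5)*(n^2 + n) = (n - 5)*(n + 1)*(n)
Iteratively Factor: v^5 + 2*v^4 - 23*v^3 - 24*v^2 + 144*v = (v + 4)*(v^4 - 2*v^3 - 15*v^2 + 36*v) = (v - 3)*(v + 4)*(v^3 + v^2 - 12*v) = (v - 3)^2*(v + 4)*(v^2 + 4*v) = (v - 3)^2*(v + 4)^2*(v)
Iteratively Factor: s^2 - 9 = (s - 3)*(s + 3)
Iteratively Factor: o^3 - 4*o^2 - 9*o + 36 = (o - 3)*(o^2 - o - 12) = (o - 4)*(o - 3)*(o + 3)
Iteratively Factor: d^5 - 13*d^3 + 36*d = (d - 2)*(d^4 + 2*d^3 - 9*d^2 - 18*d) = (d - 2)*(d + 2)*(d^3 - 9*d) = d*(d - 2)*(d + 2)*(d^2 - 9) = d*(d - 3)*(d - 2)*(d + 2)*(d + 3)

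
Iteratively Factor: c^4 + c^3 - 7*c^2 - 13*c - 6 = (c + 1)*(c^3 - 7*c - 6) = (c + 1)*(c + 2)*(c^2 - 2*c - 3) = (c + 1)^2*(c + 2)*(c - 3)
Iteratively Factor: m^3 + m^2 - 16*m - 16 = (m - 4)*(m^2 + 5*m + 4) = (m - 4)*(m + 1)*(m + 4)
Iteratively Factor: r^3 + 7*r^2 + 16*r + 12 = (r + 3)*(r^2 + 4*r + 4) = (r + 2)*(r + 3)*(r + 2)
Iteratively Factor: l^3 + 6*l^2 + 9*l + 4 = (l + 1)*(l^2 + 5*l + 4) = (l + 1)*(l + 4)*(l + 1)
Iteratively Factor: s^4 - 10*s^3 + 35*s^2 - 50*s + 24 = (s - 2)*(s^3 - 8*s^2 + 19*s - 12) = (s - 3)*(s - 2)*(s^2 - 5*s + 4) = (s - 3)*(s - 2)*(s - 1)*(s - 4)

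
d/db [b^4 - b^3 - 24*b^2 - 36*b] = 4*b^3 - 3*b^2 - 48*b - 36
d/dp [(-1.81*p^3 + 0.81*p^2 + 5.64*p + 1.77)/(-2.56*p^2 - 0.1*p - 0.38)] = (4.6336*p^4 + 0.362*p^3 + 16.4208*p^2 + 8.4468*p - 1.9662)/(6.5536*p^4 + 0.512*p^3 + 1.9556*p^2 + 0.076*p + 0.1444)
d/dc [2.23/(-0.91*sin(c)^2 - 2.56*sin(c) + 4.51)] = (4.0586*sin(c) + 5.7088)*cos(c)/(0.91*sin(c)^2 + 2.56*sin(c) - 4.51)^2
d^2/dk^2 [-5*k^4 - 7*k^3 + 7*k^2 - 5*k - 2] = -60*k^2 - 42*k + 14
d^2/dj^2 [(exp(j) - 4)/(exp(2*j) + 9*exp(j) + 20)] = (exp(4*j) - 25*exp(3*j) - 228*exp(2*j) - 184*exp(j) + 1120)*exp(j)/(exp(6*j) + 27*exp(5*j) + 303*exp(4*j) + 1809*exp(3*j) + 6060*exp(2*j) + 10800*exp(j) + 8000)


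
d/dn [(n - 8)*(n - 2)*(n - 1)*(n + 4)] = 4*n^3 - 21*n^2 - 36*n + 88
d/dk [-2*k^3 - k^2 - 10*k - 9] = -6*k^2 - 2*k - 10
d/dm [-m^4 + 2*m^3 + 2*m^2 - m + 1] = -4*m^3 + 6*m^2 + 4*m - 1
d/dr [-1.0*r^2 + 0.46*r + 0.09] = 0.46 - 2.0*r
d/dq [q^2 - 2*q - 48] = 2*q - 2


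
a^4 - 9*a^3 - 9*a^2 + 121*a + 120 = (a - 8)*(a - 5)*(a + 1)*(a + 3)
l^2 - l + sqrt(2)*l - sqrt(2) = (l - 1)*(l + sqrt(2))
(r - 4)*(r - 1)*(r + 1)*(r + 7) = r^4 + 3*r^3 - 29*r^2 - 3*r + 28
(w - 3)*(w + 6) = w^2 + 3*w - 18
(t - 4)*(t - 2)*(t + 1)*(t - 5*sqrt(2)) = t^4 - 5*sqrt(2)*t^3 - 5*t^3 + 2*t^2 + 25*sqrt(2)*t^2 - 10*sqrt(2)*t + 8*t - 40*sqrt(2)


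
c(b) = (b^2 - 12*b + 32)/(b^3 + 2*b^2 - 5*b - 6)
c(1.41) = -2.72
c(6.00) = -0.02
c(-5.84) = -1.26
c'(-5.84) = -0.65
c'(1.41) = -1.40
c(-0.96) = -184.00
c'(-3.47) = -33.65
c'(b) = (2*b - 12)/(b^3 + 2*b^2 - 5*b - 6) + (-3*b^2 - 4*b + 5)*(b^2 - 12*b + 32)/(b^3 + 2*b^2 - 5*b - 6)^2 = (-b^4 + 24*b^3 - 77*b^2 - 140*b + 232)/(b^6 + 4*b^5 - 6*b^4 - 32*b^3 + b^2 + 60*b + 36)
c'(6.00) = 0.01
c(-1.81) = 15.52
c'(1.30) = -0.63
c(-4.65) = -2.73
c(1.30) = -2.61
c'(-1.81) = 5.94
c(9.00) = 0.01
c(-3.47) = -13.49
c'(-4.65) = -2.28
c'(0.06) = 5.64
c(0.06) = -4.97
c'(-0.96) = 4685.56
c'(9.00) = 0.01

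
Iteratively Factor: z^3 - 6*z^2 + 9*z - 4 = (z - 1)*(z^2 - 5*z + 4) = (z - 1)^2*(z - 4)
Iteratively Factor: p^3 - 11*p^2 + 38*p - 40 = (p - 4)*(p^2 - 7*p + 10) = (p - 4)*(p - 2)*(p - 5)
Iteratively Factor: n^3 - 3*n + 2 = (n - 1)*(n^2 + n - 2) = (n - 1)*(n + 2)*(n - 1)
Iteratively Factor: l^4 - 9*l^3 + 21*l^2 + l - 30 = (l - 3)*(l^3 - 6*l^2 + 3*l + 10) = (l - 3)*(l - 2)*(l^2 - 4*l - 5) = (l - 3)*(l - 2)*(l + 1)*(l - 5)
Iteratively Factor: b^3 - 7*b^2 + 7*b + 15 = (b - 5)*(b^2 - 2*b - 3) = (b - 5)*(b + 1)*(b - 3)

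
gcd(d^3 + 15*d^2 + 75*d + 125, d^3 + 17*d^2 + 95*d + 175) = d^2 + 10*d + 25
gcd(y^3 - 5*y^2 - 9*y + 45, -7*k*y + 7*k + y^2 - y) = 1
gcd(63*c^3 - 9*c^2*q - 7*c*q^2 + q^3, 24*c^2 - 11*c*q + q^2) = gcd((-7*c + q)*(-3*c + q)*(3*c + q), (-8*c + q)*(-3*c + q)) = -3*c + q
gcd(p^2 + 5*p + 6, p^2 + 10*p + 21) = p + 3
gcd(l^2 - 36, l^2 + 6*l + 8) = 1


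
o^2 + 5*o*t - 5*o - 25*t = (o - 5)*(o + 5*t)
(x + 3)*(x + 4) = x^2 + 7*x + 12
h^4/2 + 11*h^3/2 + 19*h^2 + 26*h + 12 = (h/2 + 1/2)*(h + 2)^2*(h + 6)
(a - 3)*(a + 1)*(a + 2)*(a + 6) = a^4 + 6*a^3 - 7*a^2 - 48*a - 36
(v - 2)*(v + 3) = v^2 + v - 6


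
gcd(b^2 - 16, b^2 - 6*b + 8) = b - 4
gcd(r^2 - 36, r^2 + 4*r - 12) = r + 6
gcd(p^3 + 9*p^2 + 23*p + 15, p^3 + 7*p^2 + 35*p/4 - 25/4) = p + 5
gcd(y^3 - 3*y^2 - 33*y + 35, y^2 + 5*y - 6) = y - 1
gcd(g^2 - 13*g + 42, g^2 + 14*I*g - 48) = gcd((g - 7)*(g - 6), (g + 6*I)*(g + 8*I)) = 1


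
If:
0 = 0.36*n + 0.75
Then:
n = -2.08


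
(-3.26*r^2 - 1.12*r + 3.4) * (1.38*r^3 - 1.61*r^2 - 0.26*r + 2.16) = -4.4988*r^5 + 3.703*r^4 + 7.3428*r^3 - 12.2244*r^2 - 3.3032*r + 7.344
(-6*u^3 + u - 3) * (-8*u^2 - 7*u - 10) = 48*u^5 + 42*u^4 + 52*u^3 + 17*u^2 + 11*u + 30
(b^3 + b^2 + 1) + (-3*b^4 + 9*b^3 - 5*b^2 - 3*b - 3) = -3*b^4 + 10*b^3 - 4*b^2 - 3*b - 2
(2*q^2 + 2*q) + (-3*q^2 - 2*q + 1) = 1 - q^2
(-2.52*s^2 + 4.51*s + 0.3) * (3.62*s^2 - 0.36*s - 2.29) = -9.1224*s^4 + 17.2334*s^3 + 5.2332*s^2 - 10.4359*s - 0.687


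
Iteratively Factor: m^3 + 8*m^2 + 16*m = (m)*(m^2 + 8*m + 16) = m*(m + 4)*(m + 4)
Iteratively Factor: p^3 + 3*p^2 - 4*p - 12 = (p - 2)*(p^2 + 5*p + 6) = (p - 2)*(p + 2)*(p + 3)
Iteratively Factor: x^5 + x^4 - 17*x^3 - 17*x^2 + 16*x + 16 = (x - 1)*(x^4 + 2*x^3 - 15*x^2 - 32*x - 16) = (x - 4)*(x - 1)*(x^3 + 6*x^2 + 9*x + 4) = (x - 4)*(x - 1)*(x + 1)*(x^2 + 5*x + 4) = (x - 4)*(x - 1)*(x + 1)*(x + 4)*(x + 1)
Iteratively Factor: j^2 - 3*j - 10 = (j - 5)*(j + 2)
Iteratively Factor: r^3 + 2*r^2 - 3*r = (r)*(r^2 + 2*r - 3) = r*(r - 1)*(r + 3)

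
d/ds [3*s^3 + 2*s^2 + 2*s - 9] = 9*s^2 + 4*s + 2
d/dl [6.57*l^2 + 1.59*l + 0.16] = 13.14*l + 1.59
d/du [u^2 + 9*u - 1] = 2*u + 9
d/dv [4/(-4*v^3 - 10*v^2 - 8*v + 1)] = 16*(3*v^2 + 5*v + 2)/(4*v^3 + 10*v^2 + 8*v - 1)^2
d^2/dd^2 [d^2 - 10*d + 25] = 2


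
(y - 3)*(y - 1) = y^2 - 4*y + 3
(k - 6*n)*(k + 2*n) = k^2 - 4*k*n - 12*n^2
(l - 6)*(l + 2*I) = l^2 - 6*l + 2*I*l - 12*I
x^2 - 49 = (x - 7)*(x + 7)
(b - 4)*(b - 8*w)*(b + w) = b^3 - 7*b^2*w - 4*b^2 - 8*b*w^2 + 28*b*w + 32*w^2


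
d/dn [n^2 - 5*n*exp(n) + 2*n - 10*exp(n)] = -5*n*exp(n) + 2*n - 15*exp(n) + 2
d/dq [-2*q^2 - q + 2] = -4*q - 1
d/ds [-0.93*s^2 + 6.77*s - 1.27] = 6.77 - 1.86*s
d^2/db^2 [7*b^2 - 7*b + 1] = 14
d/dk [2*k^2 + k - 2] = 4*k + 1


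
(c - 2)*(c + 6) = c^2 + 4*c - 12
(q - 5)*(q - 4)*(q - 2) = q^3 - 11*q^2 + 38*q - 40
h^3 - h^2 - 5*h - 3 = (h - 3)*(h + 1)^2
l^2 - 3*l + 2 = (l - 2)*(l - 1)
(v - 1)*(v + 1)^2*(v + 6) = v^4 + 7*v^3 + 5*v^2 - 7*v - 6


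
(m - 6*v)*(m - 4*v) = m^2 - 10*m*v + 24*v^2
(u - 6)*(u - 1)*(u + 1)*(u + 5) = u^4 - u^3 - 31*u^2 + u + 30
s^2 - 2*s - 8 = (s - 4)*(s + 2)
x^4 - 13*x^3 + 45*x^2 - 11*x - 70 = (x - 7)*(x - 5)*(x - 2)*(x + 1)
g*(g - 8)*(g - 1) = g^3 - 9*g^2 + 8*g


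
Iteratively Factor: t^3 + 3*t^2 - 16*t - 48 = (t + 4)*(t^2 - t - 12) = (t - 4)*(t + 4)*(t + 3)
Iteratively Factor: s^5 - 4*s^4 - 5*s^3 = (s)*(s^4 - 4*s^3 - 5*s^2) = s^2*(s^3 - 4*s^2 - 5*s) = s^2*(s + 1)*(s^2 - 5*s) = s^3*(s + 1)*(s - 5)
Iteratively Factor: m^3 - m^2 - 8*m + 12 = (m - 2)*(m^2 + m - 6) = (m - 2)^2*(m + 3)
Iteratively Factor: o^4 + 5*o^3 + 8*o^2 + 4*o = (o)*(o^3 + 5*o^2 + 8*o + 4) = o*(o + 1)*(o^2 + 4*o + 4) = o*(o + 1)*(o + 2)*(o + 2)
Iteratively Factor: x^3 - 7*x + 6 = (x - 2)*(x^2 + 2*x - 3) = (x - 2)*(x + 3)*(x - 1)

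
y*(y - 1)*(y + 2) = y^3 + y^2 - 2*y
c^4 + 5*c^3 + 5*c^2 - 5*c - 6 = (c - 1)*(c + 1)*(c + 2)*(c + 3)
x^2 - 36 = (x - 6)*(x + 6)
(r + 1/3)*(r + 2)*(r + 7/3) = r^3 + 14*r^2/3 + 55*r/9 + 14/9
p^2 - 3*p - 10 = (p - 5)*(p + 2)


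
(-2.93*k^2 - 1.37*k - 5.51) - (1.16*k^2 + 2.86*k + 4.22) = -4.09*k^2 - 4.23*k - 9.73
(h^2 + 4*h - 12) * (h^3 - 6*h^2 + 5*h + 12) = h^5 - 2*h^4 - 31*h^3 + 104*h^2 - 12*h - 144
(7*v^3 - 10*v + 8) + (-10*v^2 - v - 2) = 7*v^3 - 10*v^2 - 11*v + 6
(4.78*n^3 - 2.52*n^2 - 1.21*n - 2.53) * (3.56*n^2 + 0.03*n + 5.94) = 17.0168*n^5 - 8.8278*n^4 + 24.01*n^3 - 24.0119*n^2 - 7.2633*n - 15.0282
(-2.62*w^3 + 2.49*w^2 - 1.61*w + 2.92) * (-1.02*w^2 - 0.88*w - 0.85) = 2.6724*w^5 - 0.2342*w^4 + 1.678*w^3 - 3.6781*w^2 - 1.2011*w - 2.482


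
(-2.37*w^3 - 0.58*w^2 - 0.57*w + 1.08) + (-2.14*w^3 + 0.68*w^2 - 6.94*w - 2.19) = -4.51*w^3 + 0.1*w^2 - 7.51*w - 1.11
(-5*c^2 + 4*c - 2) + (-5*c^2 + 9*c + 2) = -10*c^2 + 13*c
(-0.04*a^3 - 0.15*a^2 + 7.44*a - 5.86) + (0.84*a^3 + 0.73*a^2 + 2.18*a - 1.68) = 0.8*a^3 + 0.58*a^2 + 9.62*a - 7.54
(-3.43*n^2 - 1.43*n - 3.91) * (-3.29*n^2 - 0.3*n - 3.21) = 11.2847*n^4 + 5.7337*n^3 + 24.3032*n^2 + 5.7633*n + 12.5511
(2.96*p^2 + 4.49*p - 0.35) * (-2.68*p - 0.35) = -7.9328*p^3 - 13.0692*p^2 - 0.6335*p + 0.1225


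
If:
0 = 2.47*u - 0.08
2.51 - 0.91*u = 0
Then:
No Solution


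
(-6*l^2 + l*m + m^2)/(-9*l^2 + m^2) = (2*l - m)/(3*l - m)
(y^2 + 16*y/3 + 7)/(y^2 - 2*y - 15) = (y + 7/3)/(y - 5)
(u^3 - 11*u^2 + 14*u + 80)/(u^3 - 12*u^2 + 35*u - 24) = (u^2 - 3*u - 10)/(u^2 - 4*u + 3)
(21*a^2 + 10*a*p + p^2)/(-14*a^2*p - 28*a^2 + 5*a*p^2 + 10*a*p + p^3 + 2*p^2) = (3*a + p)/(-2*a*p - 4*a + p^2 + 2*p)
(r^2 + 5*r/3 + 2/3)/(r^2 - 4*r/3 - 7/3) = (3*r + 2)/(3*r - 7)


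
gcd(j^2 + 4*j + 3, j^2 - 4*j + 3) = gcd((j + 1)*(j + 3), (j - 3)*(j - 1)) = 1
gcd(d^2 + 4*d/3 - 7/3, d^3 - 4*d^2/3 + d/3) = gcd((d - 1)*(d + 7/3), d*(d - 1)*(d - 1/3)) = d - 1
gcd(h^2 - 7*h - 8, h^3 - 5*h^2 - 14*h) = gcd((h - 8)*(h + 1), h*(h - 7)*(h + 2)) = 1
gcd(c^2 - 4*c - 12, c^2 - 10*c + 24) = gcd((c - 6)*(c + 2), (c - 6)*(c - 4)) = c - 6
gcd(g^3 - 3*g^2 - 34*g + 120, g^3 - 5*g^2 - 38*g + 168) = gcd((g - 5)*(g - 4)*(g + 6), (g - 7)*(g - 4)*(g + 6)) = g^2 + 2*g - 24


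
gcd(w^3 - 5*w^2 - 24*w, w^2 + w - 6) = w + 3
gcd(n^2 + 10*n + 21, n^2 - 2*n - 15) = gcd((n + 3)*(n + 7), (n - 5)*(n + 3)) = n + 3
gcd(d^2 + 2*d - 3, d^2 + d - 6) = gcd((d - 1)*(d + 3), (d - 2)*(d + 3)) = d + 3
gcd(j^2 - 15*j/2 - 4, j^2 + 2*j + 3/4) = j + 1/2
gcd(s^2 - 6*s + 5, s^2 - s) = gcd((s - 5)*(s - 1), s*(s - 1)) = s - 1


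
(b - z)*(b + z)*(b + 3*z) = b^3 + 3*b^2*z - b*z^2 - 3*z^3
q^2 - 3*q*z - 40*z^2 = (q - 8*z)*(q + 5*z)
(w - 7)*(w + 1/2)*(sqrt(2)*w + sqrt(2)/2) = sqrt(2)*w^3 - 6*sqrt(2)*w^2 - 27*sqrt(2)*w/4 - 7*sqrt(2)/4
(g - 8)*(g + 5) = g^2 - 3*g - 40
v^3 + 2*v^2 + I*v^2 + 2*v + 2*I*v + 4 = (v + 2)*(v - I)*(v + 2*I)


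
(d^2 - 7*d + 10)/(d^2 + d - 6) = (d - 5)/(d + 3)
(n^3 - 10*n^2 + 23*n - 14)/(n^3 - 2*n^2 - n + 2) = (n - 7)/(n + 1)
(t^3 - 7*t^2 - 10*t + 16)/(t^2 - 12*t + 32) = (t^2 + t - 2)/(t - 4)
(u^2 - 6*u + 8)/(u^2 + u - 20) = (u - 2)/(u + 5)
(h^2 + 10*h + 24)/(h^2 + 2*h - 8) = (h + 6)/(h - 2)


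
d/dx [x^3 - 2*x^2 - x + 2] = 3*x^2 - 4*x - 1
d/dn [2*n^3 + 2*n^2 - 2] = 2*n*(3*n + 2)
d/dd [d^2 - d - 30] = 2*d - 1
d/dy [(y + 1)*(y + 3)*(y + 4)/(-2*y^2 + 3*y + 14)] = 2*(-y^4 + 3*y^3 + 52*y^2 + 136*y + 115)/(4*y^4 - 12*y^3 - 47*y^2 + 84*y + 196)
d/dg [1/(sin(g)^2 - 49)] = -2*sin(g)*cos(g)/(sin(g)^2 - 49)^2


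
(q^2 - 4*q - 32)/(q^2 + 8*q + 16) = (q - 8)/(q + 4)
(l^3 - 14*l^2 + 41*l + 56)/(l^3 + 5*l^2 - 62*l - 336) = (l^2 - 6*l - 7)/(l^2 + 13*l + 42)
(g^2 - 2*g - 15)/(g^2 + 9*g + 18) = (g - 5)/(g + 6)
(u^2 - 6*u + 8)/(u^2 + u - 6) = (u - 4)/(u + 3)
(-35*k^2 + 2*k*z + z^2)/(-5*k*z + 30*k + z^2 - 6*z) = (7*k + z)/(z - 6)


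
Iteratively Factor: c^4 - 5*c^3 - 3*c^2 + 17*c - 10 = (c - 1)*(c^3 - 4*c^2 - 7*c + 10) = (c - 1)*(c + 2)*(c^2 - 6*c + 5) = (c - 5)*(c - 1)*(c + 2)*(c - 1)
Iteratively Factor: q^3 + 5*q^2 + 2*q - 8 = (q + 4)*(q^2 + q - 2) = (q + 2)*(q + 4)*(q - 1)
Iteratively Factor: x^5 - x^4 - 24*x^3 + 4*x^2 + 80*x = (x + 4)*(x^4 - 5*x^3 - 4*x^2 + 20*x) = (x - 2)*(x + 4)*(x^3 - 3*x^2 - 10*x) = (x - 2)*(x + 2)*(x + 4)*(x^2 - 5*x) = (x - 5)*(x - 2)*(x + 2)*(x + 4)*(x)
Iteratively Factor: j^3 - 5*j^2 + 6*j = (j - 2)*(j^2 - 3*j) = (j - 3)*(j - 2)*(j)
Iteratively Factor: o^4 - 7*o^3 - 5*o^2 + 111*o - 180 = (o - 5)*(o^3 - 2*o^2 - 15*o + 36) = (o - 5)*(o - 3)*(o^2 + o - 12) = (o - 5)*(o - 3)^2*(o + 4)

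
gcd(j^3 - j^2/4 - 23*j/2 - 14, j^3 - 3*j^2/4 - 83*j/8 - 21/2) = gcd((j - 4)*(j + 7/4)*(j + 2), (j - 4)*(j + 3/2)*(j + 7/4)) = j^2 - 9*j/4 - 7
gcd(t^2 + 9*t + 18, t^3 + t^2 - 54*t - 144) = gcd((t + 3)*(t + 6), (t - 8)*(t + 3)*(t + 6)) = t^2 + 9*t + 18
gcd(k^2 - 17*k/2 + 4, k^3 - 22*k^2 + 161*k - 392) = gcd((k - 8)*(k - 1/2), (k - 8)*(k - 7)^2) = k - 8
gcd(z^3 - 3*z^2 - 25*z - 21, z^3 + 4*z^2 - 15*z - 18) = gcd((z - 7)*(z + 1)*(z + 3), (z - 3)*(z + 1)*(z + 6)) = z + 1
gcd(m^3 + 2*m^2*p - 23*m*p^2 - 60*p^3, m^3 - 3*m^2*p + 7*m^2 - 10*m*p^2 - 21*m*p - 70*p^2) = -m + 5*p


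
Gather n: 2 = 2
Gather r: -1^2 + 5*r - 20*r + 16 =15 - 15*r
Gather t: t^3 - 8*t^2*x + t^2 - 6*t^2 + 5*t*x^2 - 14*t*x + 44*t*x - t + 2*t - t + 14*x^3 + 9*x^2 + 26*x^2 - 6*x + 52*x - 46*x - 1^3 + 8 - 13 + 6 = t^3 + t^2*(-8*x - 5) + t*(5*x^2 + 30*x) + 14*x^3 + 35*x^2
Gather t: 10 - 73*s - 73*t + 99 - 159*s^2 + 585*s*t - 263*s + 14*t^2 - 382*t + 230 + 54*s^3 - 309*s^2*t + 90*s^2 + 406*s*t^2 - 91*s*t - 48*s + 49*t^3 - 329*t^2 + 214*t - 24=54*s^3 - 69*s^2 - 384*s + 49*t^3 + t^2*(406*s - 315) + t*(-309*s^2 + 494*s - 241) + 315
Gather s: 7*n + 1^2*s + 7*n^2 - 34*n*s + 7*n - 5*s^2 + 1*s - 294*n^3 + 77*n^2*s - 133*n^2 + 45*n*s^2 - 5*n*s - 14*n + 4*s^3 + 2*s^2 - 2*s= -294*n^3 - 126*n^2 + 4*s^3 + s^2*(45*n - 3) + s*(77*n^2 - 39*n)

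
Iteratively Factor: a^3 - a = (a - 1)*(a^2 + a) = a*(a - 1)*(a + 1)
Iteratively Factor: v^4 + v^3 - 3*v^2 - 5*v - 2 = (v - 2)*(v^3 + 3*v^2 + 3*v + 1) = (v - 2)*(v + 1)*(v^2 + 2*v + 1) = (v - 2)*(v + 1)^2*(v + 1)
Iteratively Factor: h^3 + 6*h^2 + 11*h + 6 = (h + 1)*(h^2 + 5*h + 6) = (h + 1)*(h + 3)*(h + 2)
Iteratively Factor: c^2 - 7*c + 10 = (c - 5)*(c - 2)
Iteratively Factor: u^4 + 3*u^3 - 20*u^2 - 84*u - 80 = (u + 4)*(u^3 - u^2 - 16*u - 20) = (u + 2)*(u + 4)*(u^2 - 3*u - 10) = (u - 5)*(u + 2)*(u + 4)*(u + 2)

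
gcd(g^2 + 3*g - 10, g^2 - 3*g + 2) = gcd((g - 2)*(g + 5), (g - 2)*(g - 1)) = g - 2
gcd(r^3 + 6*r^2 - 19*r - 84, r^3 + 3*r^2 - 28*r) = r^2 + 3*r - 28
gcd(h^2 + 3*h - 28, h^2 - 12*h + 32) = h - 4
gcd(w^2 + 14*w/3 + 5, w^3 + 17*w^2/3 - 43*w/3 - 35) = w + 5/3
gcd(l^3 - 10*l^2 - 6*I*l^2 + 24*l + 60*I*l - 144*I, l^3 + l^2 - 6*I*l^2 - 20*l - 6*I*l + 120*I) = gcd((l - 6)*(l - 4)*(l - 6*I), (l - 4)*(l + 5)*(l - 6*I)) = l^2 + l*(-4 - 6*I) + 24*I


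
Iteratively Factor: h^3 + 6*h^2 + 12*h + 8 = (h + 2)*(h^2 + 4*h + 4) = (h + 2)^2*(h + 2)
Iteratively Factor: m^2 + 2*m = (m)*(m + 2)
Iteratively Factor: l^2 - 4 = (l - 2)*(l + 2)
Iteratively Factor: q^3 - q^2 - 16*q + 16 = (q + 4)*(q^2 - 5*q + 4) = (q - 4)*(q + 4)*(q - 1)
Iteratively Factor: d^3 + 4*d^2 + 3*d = (d + 3)*(d^2 + d) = d*(d + 3)*(d + 1)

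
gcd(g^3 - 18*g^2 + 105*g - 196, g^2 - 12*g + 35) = g - 7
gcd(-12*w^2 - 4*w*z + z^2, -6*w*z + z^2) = -6*w + z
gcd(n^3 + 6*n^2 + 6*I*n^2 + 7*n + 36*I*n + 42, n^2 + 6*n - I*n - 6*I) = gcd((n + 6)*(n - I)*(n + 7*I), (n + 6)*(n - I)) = n^2 + n*(6 - I) - 6*I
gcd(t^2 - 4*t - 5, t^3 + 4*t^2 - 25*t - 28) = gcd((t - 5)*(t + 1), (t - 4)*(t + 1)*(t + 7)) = t + 1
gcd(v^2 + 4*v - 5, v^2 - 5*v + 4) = v - 1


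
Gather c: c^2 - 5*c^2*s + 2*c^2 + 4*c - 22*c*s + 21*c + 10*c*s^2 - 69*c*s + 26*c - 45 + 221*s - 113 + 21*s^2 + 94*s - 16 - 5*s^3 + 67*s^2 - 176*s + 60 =c^2*(3 - 5*s) + c*(10*s^2 - 91*s + 51) - 5*s^3 + 88*s^2 + 139*s - 114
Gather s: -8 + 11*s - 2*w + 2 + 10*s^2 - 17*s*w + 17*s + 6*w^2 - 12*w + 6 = 10*s^2 + s*(28 - 17*w) + 6*w^2 - 14*w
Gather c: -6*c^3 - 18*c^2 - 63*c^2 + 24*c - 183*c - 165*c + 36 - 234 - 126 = -6*c^3 - 81*c^2 - 324*c - 324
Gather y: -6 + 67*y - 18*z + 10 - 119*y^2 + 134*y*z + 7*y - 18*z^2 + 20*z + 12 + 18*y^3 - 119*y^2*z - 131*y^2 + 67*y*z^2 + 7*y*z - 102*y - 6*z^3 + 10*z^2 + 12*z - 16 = 18*y^3 + y^2*(-119*z - 250) + y*(67*z^2 + 141*z - 28) - 6*z^3 - 8*z^2 + 14*z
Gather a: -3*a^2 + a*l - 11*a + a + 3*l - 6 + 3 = -3*a^2 + a*(l - 10) + 3*l - 3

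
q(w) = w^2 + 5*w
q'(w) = 2*w + 5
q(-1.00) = -4.00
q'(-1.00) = 3.00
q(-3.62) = -5.00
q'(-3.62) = -2.24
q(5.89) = 64.14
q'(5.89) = 16.78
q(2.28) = 16.60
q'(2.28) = 9.56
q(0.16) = 0.83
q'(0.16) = 5.32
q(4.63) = 44.59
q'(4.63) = 14.26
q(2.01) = 14.09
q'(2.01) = 9.02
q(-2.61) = -6.24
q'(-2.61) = -0.22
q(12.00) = 204.00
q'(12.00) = 29.00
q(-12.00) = 84.00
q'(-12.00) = -19.00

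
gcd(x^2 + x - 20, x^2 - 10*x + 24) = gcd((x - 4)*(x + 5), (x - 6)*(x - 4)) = x - 4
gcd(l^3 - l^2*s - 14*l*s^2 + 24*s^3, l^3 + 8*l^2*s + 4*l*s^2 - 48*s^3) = -l^2 - 2*l*s + 8*s^2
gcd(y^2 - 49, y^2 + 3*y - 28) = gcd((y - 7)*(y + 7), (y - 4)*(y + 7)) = y + 7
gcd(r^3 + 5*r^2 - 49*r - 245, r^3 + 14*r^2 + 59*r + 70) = r^2 + 12*r + 35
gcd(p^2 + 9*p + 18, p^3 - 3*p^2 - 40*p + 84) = p + 6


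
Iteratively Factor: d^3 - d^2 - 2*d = (d + 1)*(d^2 - 2*d) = d*(d + 1)*(d - 2)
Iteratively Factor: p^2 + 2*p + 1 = (p + 1)*(p + 1)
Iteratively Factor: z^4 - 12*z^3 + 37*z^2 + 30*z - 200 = (z - 5)*(z^3 - 7*z^2 + 2*z + 40) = (z - 5)^2*(z^2 - 2*z - 8) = (z - 5)^2*(z - 4)*(z + 2)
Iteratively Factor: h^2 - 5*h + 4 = (h - 4)*(h - 1)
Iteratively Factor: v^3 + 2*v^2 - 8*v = (v - 2)*(v^2 + 4*v) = (v - 2)*(v + 4)*(v)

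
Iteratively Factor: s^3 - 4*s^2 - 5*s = (s - 5)*(s^2 + s) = s*(s - 5)*(s + 1)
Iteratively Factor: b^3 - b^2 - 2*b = (b)*(b^2 - b - 2) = b*(b + 1)*(b - 2)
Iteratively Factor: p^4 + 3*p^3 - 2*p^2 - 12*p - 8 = (p - 2)*(p^3 + 5*p^2 + 8*p + 4) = (p - 2)*(p + 2)*(p^2 + 3*p + 2) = (p - 2)*(p + 2)^2*(p + 1)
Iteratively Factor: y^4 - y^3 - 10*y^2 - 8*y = (y + 2)*(y^3 - 3*y^2 - 4*y) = (y + 1)*(y + 2)*(y^2 - 4*y) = y*(y + 1)*(y + 2)*(y - 4)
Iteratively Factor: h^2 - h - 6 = (h + 2)*(h - 3)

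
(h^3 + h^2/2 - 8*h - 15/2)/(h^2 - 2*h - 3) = h + 5/2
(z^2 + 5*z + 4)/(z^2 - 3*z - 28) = (z + 1)/(z - 7)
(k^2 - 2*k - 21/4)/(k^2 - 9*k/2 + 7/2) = (k + 3/2)/(k - 1)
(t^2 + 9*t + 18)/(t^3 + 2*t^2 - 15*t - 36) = (t + 6)/(t^2 - t - 12)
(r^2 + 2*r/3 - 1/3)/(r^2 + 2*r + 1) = (r - 1/3)/(r + 1)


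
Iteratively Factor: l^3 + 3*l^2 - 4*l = (l)*(l^2 + 3*l - 4) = l*(l - 1)*(l + 4)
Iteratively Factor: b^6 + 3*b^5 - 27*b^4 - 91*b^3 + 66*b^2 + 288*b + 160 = (b - 2)*(b^5 + 5*b^4 - 17*b^3 - 125*b^2 - 184*b - 80) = (b - 2)*(b + 4)*(b^4 + b^3 - 21*b^2 - 41*b - 20) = (b - 2)*(b + 1)*(b + 4)*(b^3 - 21*b - 20) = (b - 2)*(b + 1)*(b + 4)^2*(b^2 - 4*b - 5) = (b - 2)*(b + 1)^2*(b + 4)^2*(b - 5)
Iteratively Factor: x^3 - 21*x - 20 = (x - 5)*(x^2 + 5*x + 4) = (x - 5)*(x + 4)*(x + 1)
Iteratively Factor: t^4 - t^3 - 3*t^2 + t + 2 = (t - 1)*(t^3 - 3*t - 2) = (t - 2)*(t - 1)*(t^2 + 2*t + 1) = (t - 2)*(t - 1)*(t + 1)*(t + 1)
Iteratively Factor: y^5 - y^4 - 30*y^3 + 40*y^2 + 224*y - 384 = (y + 4)*(y^4 - 5*y^3 - 10*y^2 + 80*y - 96) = (y - 4)*(y + 4)*(y^3 - y^2 - 14*y + 24) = (y - 4)*(y - 2)*(y + 4)*(y^2 + y - 12) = (y - 4)*(y - 3)*(y - 2)*(y + 4)*(y + 4)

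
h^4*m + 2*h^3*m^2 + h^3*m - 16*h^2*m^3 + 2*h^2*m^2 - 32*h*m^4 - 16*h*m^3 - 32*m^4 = (h - 4*m)*(h + 2*m)*(h + 4*m)*(h*m + m)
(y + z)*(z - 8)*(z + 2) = y*z^2 - 6*y*z - 16*y + z^3 - 6*z^2 - 16*z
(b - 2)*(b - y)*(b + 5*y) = b^3 + 4*b^2*y - 2*b^2 - 5*b*y^2 - 8*b*y + 10*y^2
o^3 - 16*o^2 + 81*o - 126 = (o - 7)*(o - 6)*(o - 3)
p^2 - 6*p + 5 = (p - 5)*(p - 1)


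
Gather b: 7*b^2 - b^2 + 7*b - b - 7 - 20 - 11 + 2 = 6*b^2 + 6*b - 36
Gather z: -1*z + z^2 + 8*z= z^2 + 7*z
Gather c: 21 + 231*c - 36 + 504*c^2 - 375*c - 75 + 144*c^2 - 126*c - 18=648*c^2 - 270*c - 108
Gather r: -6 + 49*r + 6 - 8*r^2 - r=-8*r^2 + 48*r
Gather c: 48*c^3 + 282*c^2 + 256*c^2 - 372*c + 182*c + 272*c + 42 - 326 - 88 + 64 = 48*c^3 + 538*c^2 + 82*c - 308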